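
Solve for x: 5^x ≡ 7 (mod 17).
15

Baby-step giant-step with step n = ⌈√17⌉ = 5.
Baby steps 5^j mod 17 (j:value) for j=0..4: 0:1, 1:5, 2:8, 3:6, 4:13.
Giant-step multiplier: 5^(-5) ≡ 5^(16-5) = 5^11 ≡ 11 (mod 17).
Giant steps γ_i = 7·11^i mod 17: γ_0=7, γ_1=9, γ_2=14, γ_3=1 (in table at j=0).
x = i·n + j = 3·5 + 0 = 15.
Check: 5^15 ≡ 7 (mod 17).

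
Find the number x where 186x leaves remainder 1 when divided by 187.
186

gcd(186, 187) = 1, so the inverse exists.
Extended Euclidean algorithm on (187, 186):
187 = 1 × 186 + 1  ⟹  1 = (1)·187 + (-1)·186
So (-1)·186 ≡ 1 (mod 187), i.e. 186^(-1) ≡ -1 ≡ 186 (mod 187).
Check: 186 × 186 = 34596 ≡ 1 (mod 187)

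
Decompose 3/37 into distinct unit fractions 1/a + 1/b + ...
1/13 + 1/241 + 1/115921

Greedy algorithm:
3/37: ceiling(37/3) = 13, use 1/13
2/481: ceiling(481/2) = 241, use 1/241
1/115921: ceiling(115921/1) = 115921, use 1/115921
Result: 3/37 = 1/13 + 1/241 + 1/115921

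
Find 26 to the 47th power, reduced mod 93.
68

Repeated squaring. Binary of 47 = 101111.
26^1 ≡ 26 (mod 93); 26^2 ≡ 25 (mod 93); 26^4 ≡ 67 (mod 93); 26^8 ≡ 25 (mod 93); 26^16 ≡ 67 (mod 93); 26^32 ≡ 25 (mod 93)
26^47 = 26^1 × 26^2 × 26^4 × 26^8 × 26^32 ≡ 68 (mod 93)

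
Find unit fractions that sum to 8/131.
1/17 + 1/446 + 1/331081 + 1/328843554602

Greedy algorithm:
8/131: ceiling(131/8) = 17, use 1/17
5/2227: ceiling(2227/5) = 446, use 1/446
3/993242: ceiling(993242/3) = 331081, use 1/331081
1/328843554602: ceiling(328843554602/1) = 328843554602, use 1/328843554602
Result: 8/131 = 1/17 + 1/446 + 1/331081 + 1/328843554602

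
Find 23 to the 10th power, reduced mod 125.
24

Repeated squaring. Binary of 10 = 1010.
23^1 ≡ 23 (mod 125); 23^2 ≡ 29 (mod 125); 23^4 ≡ 91 (mod 125); 23^8 ≡ 31 (mod 125)
23^10 = 23^2 × 23^8 ≡ 24 (mod 125)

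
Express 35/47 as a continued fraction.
[0; 1, 2, 1, 11]

Euclidean algorithm steps:
35 = 0 × 47 + 35
47 = 1 × 35 + 12
35 = 2 × 12 + 11
12 = 1 × 11 + 1
11 = 11 × 1 + 0
Continued fraction: [0; 1, 2, 1, 11]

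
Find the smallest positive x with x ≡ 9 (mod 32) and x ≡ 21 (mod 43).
1225

Using Chinese Remainder Theorem:
M = 32 × 43 = 1376
M1 = 43, M2 = 32
y1 = 43^(-1) mod 32 = 3
y2 = 32^(-1) mod 43 = 39
x = (9×43×3 + 21×32×39) mod 1376 = 1225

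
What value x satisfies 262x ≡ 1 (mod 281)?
207

gcd(262, 281) = 1, so the inverse exists.
Extended Euclidean algorithm on (281, 262):
281 = 1 × 262 + 19  ⟹  19 = (1)·281 + (-1)·262
262 = 13 × 19 + 15  ⟹  15 = (-13)·281 + (14)·262
19 = 1 × 15 + 4  ⟹  4 = (14)·281 + (-15)·262
15 = 3 × 4 + 3  ⟹  3 = (-55)·281 + (59)·262
4 = 1 × 3 + 1  ⟹  1 = (69)·281 + (-74)·262
So (-74)·262 ≡ 1 (mod 281), i.e. 262^(-1) ≡ -74 ≡ 207 (mod 281).
Check: 262 × 207 = 54234 ≡ 1 (mod 281)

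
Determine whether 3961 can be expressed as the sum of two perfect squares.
19² + 60² (a=19, b=60)

Factorization: 3961 = 17 × 233
By Fermat: n is sum of two squares iff every prime p ≡ 3 (mod 4) appears to even power.
All primes ≡ 3 (mod 4) appear to even power.
Search a = 0, 1, 2, … for 3961 - a² a perfect square: first hit at a = 19: 3961 - 361 = 3600 = 60².
3961 = 19² + 60² = 361 + 3600 ✓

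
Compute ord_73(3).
12

73 is prime, so ord(3) divides φ(73) = 72.
Divisors of 72: 1, 2, 3, 4, 6, 8, 9, 12, 18, 24, 36, 72.
Repeated squaring: 3^1 ≡ 3, 3^2 ≡ 9, 3^4 ≡ 8, 3^8 ≡ 64, 3^16 ≡ 8, 3^32 ≡ 64, 3^64 ≡ 8 (mod 73).
Test 3^d mod 73 for each divisor d in increasing order:
3^1 ≡ 3
3^2 ≡ 9
3^3 = 3^2·3^1 ≡ 27
3^4 ≡ 8
3^6 = 3^4·3^2 ≡ 72
3^8 ≡ 64
3^9 = 3^8·3^1 ≡ 46
3^12 = 3^8·3^4 ≡ 1  ← first divisor giving 1
The order is 12.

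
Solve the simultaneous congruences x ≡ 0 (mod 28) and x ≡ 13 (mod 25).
588

Using Chinese Remainder Theorem:
M = 28 × 25 = 700
M1 = 25, M2 = 28
y1 = 25^(-1) mod 28 = 9
y2 = 28^(-1) mod 25 = 17
x = (0×25×9 + 13×28×17) mod 700 = 588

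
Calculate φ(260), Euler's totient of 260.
96

260 = 2^2 × 5 × 13
φ(n) = n × ∏(1 - 1/p) for each prime p dividing n
φ(260) = 260 × (1 - 1/2) × (1 - 1/5) × (1 - 1/13) = 96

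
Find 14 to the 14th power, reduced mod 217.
175

Repeated squaring. Binary of 14 = 1110.
14^1 ≡ 14 (mod 217); 14^2 ≡ 196 (mod 217); 14^4 ≡ 7 (mod 217); 14^8 ≡ 49 (mod 217)
14^14 = 14^2 × 14^4 × 14^8 ≡ 175 (mod 217)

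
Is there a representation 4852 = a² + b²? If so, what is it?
44² + 54² (a=44, b=54)

Factorization: 4852 = 2^2 × 1213
By Fermat: n is sum of two squares iff every prime p ≡ 3 (mod 4) appears to even power.
All primes ≡ 3 (mod 4) appear to even power.
Search a = 0, 1, 2, … for 4852 - a² a perfect square: first hit at a = 44: 4852 - 1936 = 2916 = 54².
4852 = 44² + 54² = 1936 + 2916 ✓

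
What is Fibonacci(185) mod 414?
13

Matrix identity: Q^n = [[F_(n+1), F_n], [F_n, F_(n-1)]] with Q = [[1,1],[1,0]].
n = 185 = 10111001₂. Square-and-multiply, entries mod 414:
Q^1 = [[1,1],[1,0]]
Q^2 = (Q^1)² = [[2,1],[1,1]]
Q^5 = (Q^2)²·Q = [[8,5],[5,3]]
Q^11 = (Q^5)²·Q = [[144,89],[89,55]]
Q^23 = (Q^11)²·Q = [[0,91],[91,323]]
Q^46 = (Q^23)² = [[1,413],[413,2]]
Q^92 = (Q^46)² = [[2,411],[411,5]]
Q^185 = (Q^92)²·Q = [[406,13],[13,393]]
F_185 mod 414 = Q^185[0][1] = 13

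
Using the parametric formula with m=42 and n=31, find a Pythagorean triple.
(803, 2604, 2725)

Euclid's formula: a = m² - n², b = 2mn, c = m² + n²
m = 42, n = 31
a = 42² - 31² = 1764 - 961 = 803
b = 2 × 42 × 31 = 2604
c = 42² + 31² = 1764 + 961 = 2725
Verification: 803² + 2604² = 644809 + 6780816 = 7425625 = 2725² ✓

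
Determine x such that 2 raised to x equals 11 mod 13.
7

Baby-step giant-step with step n = ⌈√13⌉ = 4.
Baby steps 2^j mod 13 (j:value) for j=0..3: 0:1, 1:2, 2:4, 3:8.
Giant-step multiplier: 2^(-4) ≡ 2^(12-4) = 2^8 ≡ 9 (mod 13).
Giant steps γ_i = 11·9^i mod 13: γ_0=11, γ_1=8 (in table at j=3).
x = i·n + j = 1·4 + 3 = 7.
Check: 2^7 ≡ 11 (mod 13).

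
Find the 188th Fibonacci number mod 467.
56

Matrix identity: Q^n = [[F_(n+1), F_n], [F_n, F_(n-1)]] with Q = [[1,1],[1,0]].
n = 188 = 10111100₂. Square-and-multiply, entries mod 467:
Q^1 = [[1,1],[1,0]]
Q^2 = (Q^1)² = [[2,1],[1,1]]
Q^5 = (Q^2)²·Q = [[8,5],[5,3]]
Q^11 = (Q^5)²·Q = [[144,89],[89,55]]
Q^23 = (Q^11)²·Q = [[135,170],[170,432]]
Q^47 = (Q^23)²·Q = [[146,425],[425,188]]
Q^94 = (Q^47)² = [[197,449],[449,215]]
Q^188 = (Q^94)² = [[372,56],[56,316]]
F_188 mod 467 = Q^188[0][1] = 56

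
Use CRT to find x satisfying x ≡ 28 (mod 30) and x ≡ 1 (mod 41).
1108

Using Chinese Remainder Theorem:
M = 30 × 41 = 1230
M1 = 41, M2 = 30
y1 = 41^(-1) mod 30 = 11
y2 = 30^(-1) mod 41 = 26
x = (28×41×11 + 1×30×26) mod 1230 = 1108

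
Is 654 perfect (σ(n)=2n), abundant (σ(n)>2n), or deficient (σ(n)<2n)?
abundant

Proper divisors of 654: sum = 1 + 2 + 3 + 6 + 109 + 218 + 327 = 666
Since 666 > 654, 654 is abundant.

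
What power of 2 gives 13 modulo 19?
5

Baby-step giant-step with step n = ⌈√19⌉ = 5.
Baby steps 2^j mod 19 (j:value) for j=0..4: 0:1, 1:2, 2:4, 3:8, 4:16.
Giant-step multiplier: 2^(-5) ≡ 2^(18-5) = 2^13 ≡ 3 (mod 19).
Giant steps γ_i = 13·3^i mod 19: γ_0=13, γ_1=1 (in table at j=0).
x = i·n + j = 1·5 + 0 = 5.
Check: 2^5 ≡ 13 (mod 19).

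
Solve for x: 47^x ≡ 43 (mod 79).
59

Baby-step giant-step with step n = ⌈√79⌉ = 9.
Baby steps 47^j mod 79 (j:value) for j=0..8: 0:1, 1:47, 2:76, 3:17, 4:9, 5:28, 6:52, 7:74, 8:2.
Giant-step multiplier: 47^(-9) ≡ 47^(78-9) = 47^69 ≡ 58 (mod 79).
Giant steps γ_i = 43·58^i mod 79: γ_0=43, γ_1=45, γ_2=3, γ_3=16, γ_4=59, γ_5=25, γ_6=28 (in table at j=5).
x = i·n + j = 6·9 + 5 = 59.
Check: 47^59 ≡ 43 (mod 79).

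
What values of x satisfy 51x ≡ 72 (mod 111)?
x ≡ 21 (mod 37)

gcd(51, 111) = 3, which divides 72, so solutions exist.
Divide through by 3: 17x ≡ 24 (mod 37).
Find 17^(-1) mod 37 by the extended Euclidean algorithm:
37 = 2 × 17 + 3  ⟹  3 = (1)·37 + (-2)·17
17 = 5 × 3 + 2  ⟹  2 = (-5)·37 + (11)·17
3 = 1 × 2 + 1  ⟹  1 = (6)·37 + (-13)·17
So (-13)·17 ≡ 1 (mod 37), i.e. 17^(-1) ≡ -13 ≡ 24 (mod 37).
x ≡ 24 × 24 = 576 ≡ 21 (mod 37).
Check: 51 × 21 = 1071 ≡ 72 (mod 111).
x ≡ 21 (mod 37), giving 3 solutions mod 111.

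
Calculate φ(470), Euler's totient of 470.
184

470 = 2 × 5 × 47
φ(n) = n × ∏(1 - 1/p) for each prime p dividing n
φ(470) = 470 × (1 - 1/2) × (1 - 1/5) × (1 - 1/47) = 184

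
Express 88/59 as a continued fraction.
[1; 2, 29]

Euclidean algorithm steps:
88 = 1 × 59 + 29
59 = 2 × 29 + 1
29 = 29 × 1 + 0
Continued fraction: [1; 2, 29]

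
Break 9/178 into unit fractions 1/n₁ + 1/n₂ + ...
1/20 + 1/1780

Greedy algorithm:
9/178: ceiling(178/9) = 20, use 1/20
1/1780: ceiling(1780/1) = 1780, use 1/1780
Result: 9/178 = 1/20 + 1/1780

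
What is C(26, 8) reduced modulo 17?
9

Using Lucas' theorem:
Write n=26 and k=8 in base 17:
n in base 17: [1, 9]
k in base 17: [0, 8]
C(26,8) mod 17 = ∏ C(n_i, k_i) mod 17
Digit binomials (mod 17): C(1,0) = 1; C(9,8) = 9
Product: 1 × 9 = 9 ≡ 9 (mod 17)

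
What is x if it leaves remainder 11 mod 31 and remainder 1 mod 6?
73

Using Chinese Remainder Theorem:
M = 31 × 6 = 186
M1 = 6, M2 = 31
y1 = 6^(-1) mod 31 = 26
y2 = 31^(-1) mod 6 = 1
x = (11×6×26 + 1×31×1) mod 186 = 73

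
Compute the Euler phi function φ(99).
60

99 = 3^2 × 11
φ(n) = n × ∏(1 - 1/p) for each prime p dividing n
φ(99) = 99 × (1 - 1/3) × (1 - 1/11) = 60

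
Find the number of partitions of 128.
4351078600

p(n) counts ways to write n as a sum of positive integers (order ignored).
Euler's pentagonal recurrence: p(k) = p(k-1) + p(k-2) - p(k-5) - p(k-7) + p(k-12) + p(k-15) - ... (offsets j(3j∓1)/2, signs ++--, p(0)=1, p(<0)=0).
DP table for k = 0..127: p(0)=1, p(1)=1, p(2)=2, p(3)=3, p(4)=5, p(5)=7, p(6)=11, p(7)=15, p(8)=22, p(9)=30, p(10)=42, p(11)=56, p(12)=77, p(13)=101, p(14)=135, p(15)=176, p(16)=231, p(17)=297, p(18)=385, p(19)=490, p(20)=627, p(21)=792, p(22)=1002, p(23)=1255, p(24)=1575, p(25)=1958, p(26)=2436, p(27)=3010, p(28)=3718, p(29)=4565, p(30)=5604, p(31)=6842, p(32)=8349, p(33)=10143, p(34)=12310, p(35)=14883, p(36)=17977, p(37)=21637, p(38)=26015, p(39)=31185, p(40)=37338, p(41)=44583, p(42)=53174, p(43)=63261, p(44)=75175, p(45)=89134, p(46)=105558, p(47)=124754, p(48)=147273, p(49)=173525, p(50)=204226, p(51)=239943, p(52)=281589, p(53)=329931, p(54)=386155, p(55)=451276, p(56)=526823, p(57)=614154, p(58)=715220, p(59)=831820, p(60)=966467, p(61)=1121505, p(62)=1300156, p(63)=1505499, p(64)=1741630, p(65)=2012558, p(66)=2323520, p(67)=2679689, p(68)=3087735, p(69)=3554345, p(70)=4087968, p(71)=4697205, p(72)=5392783, p(73)=6185689, p(74)=7089500, p(75)=8118264, p(76)=9289091, p(77)=10619863, p(78)=12132164, p(79)=13848650, p(80)=15796476, p(81)=18004327, p(82)=20506255, p(83)=23338469, p(84)=26543660, p(85)=30167357, p(86)=34262962, p(87)=38887673, p(88)=44108109, p(89)=49995925, p(90)=56634173, p(91)=64112359, p(92)=72533807, p(93)=82010177, p(94)=92669720, p(95)=104651419, p(96)=118114304, p(97)=133230930, p(98)=150198136, p(99)=169229875, p(100)=190569292, p(101)=214481126, p(102)=241265379, p(103)=271248950, p(104)=304801365, p(105)=342325709, p(106)=384276336, p(107)=431149389, p(108)=483502844, p(109)=541946240, p(110)=607163746, p(111)=679903203, p(112)=761002156, p(113)=851376628, p(114)=952050665, p(115)=1064144451, p(116)=1188908248, p(117)=1327710076, p(118)=1482074143, p(119)=1653668665, p(120)=1844349560, p(121)=2056148051, p(122)=2291320912, p(123)=2552338241, p(124)=2841940500, p(125)=3163127352, p(126)=3519222692, p(127)=3913864295.
Final step: p(128) = p(127) + p(126) - p(123) - p(121) + p(116) + p(113) - p(106) - p(102) + p(93) + p(88) - p(77) - p(71) + p(58) + p(51) - p(36) - p(28) + p(11) + p(2)
= 3913864295 + 3519222692 - 2552338241 - 2056148051 + 1188908248 + 851376628 - 384276336 - 241265379 + 82010177 + 44108109 - 10619863 - 4697205 + 715220 + 239943 - 17977 - 3718 + 56 + 2
= 4351078600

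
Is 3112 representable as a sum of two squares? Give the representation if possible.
14² + 54² (a=14, b=54)

Factorization: 3112 = 2^3 × 389
By Fermat: n is sum of two squares iff every prime p ≡ 3 (mod 4) appears to even power.
All primes ≡ 3 (mod 4) appear to even power.
Search a = 0, 1, 2, … for 3112 - a² a perfect square: first hit at a = 14: 3112 - 196 = 2916 = 54².
3112 = 14² + 54² = 196 + 2916 ✓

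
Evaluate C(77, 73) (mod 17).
7

Using Lucas' theorem:
Write n=77 and k=73 in base 17:
n in base 17: [4, 9]
k in base 17: [4, 5]
C(77,73) mod 17 = ∏ C(n_i, k_i) mod 17
Digit binomials (mod 17): C(4,4) = 1; C(9,5) = 126 ≡ 7
Product: 1 × 7 = 7 ≡ 7 (mod 17)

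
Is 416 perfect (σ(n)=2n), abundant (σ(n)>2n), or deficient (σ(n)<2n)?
abundant

Proper divisors of 416: sum = 1 + 2 + 4 + 8 + 13 + 16 + 26 + 32 + 52 + 104 + 208 = 466
Since 466 > 416, 416 is abundant.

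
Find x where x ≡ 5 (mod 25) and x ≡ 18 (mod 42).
480

Using Chinese Remainder Theorem:
M = 25 × 42 = 1050
M1 = 42, M2 = 25
y1 = 42^(-1) mod 25 = 3
y2 = 25^(-1) mod 42 = 37
x = (5×42×3 + 18×25×37) mod 1050 = 480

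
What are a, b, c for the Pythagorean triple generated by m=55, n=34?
(1869, 3740, 4181)

Euclid's formula: a = m² - n², b = 2mn, c = m² + n²
m = 55, n = 34
a = 55² - 34² = 3025 - 1156 = 1869
b = 2 × 55 × 34 = 3740
c = 55² + 34² = 3025 + 1156 = 4181
Verification: 1869² + 3740² = 3493161 + 13987600 = 17480761 = 4181² ✓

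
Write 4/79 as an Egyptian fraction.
1/20 + 1/1580

Greedy algorithm:
4/79: ceiling(79/4) = 20, use 1/20
1/1580: ceiling(1580/1) = 1580, use 1/1580
Result: 4/79 = 1/20 + 1/1580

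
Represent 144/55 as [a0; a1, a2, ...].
[2; 1, 1, 1, 1, 1, 1, 1, 2]

Euclidean algorithm steps:
144 = 2 × 55 + 34
55 = 1 × 34 + 21
34 = 1 × 21 + 13
21 = 1 × 13 + 8
13 = 1 × 8 + 5
8 = 1 × 5 + 3
5 = 1 × 3 + 2
3 = 1 × 2 + 1
2 = 2 × 1 + 0
Continued fraction: [2; 1, 1, 1, 1, 1, 1, 1, 2]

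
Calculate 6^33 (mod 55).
51

Repeated squaring. Binary of 33 = 100001.
6^1 ≡ 6 (mod 55); 6^2 ≡ 36 (mod 55); 6^4 ≡ 31 (mod 55); 6^8 ≡ 26 (mod 55); 6^16 ≡ 16 (mod 55); 6^32 ≡ 36 (mod 55)
6^33 = 6^1 × 6^32 ≡ 51 (mod 55)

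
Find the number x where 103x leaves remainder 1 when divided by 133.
31

gcd(103, 133) = 1, so the inverse exists.
Extended Euclidean algorithm on (133, 103):
133 = 1 × 103 + 30  ⟹  30 = (1)·133 + (-1)·103
103 = 3 × 30 + 13  ⟹  13 = (-3)·133 + (4)·103
30 = 2 × 13 + 4  ⟹  4 = (7)·133 + (-9)·103
13 = 3 × 4 + 1  ⟹  1 = (-24)·133 + (31)·103
So (31)·103 ≡ 1 (mod 133), i.e. 103^(-1) ≡ 31 (mod 133).
Check: 103 × 31 = 3193 ≡ 1 (mod 133)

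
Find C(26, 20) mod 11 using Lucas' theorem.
0

Using Lucas' theorem:
Write n=26 and k=20 in base 11:
n in base 11: [2, 4]
k in base 11: [1, 9]
C(26,20) mod 11 = ∏ C(n_i, k_i) mod 11
Digit binomials (mod 11): C(2,1) = 2; C(4,9) = 0 (k_i > n_i)
Product: 2 × 0 = 0 ≡ 0 (mod 11)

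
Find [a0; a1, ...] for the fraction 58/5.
[11; 1, 1, 2]

Euclidean algorithm steps:
58 = 11 × 5 + 3
5 = 1 × 3 + 2
3 = 1 × 2 + 1
2 = 2 × 1 + 0
Continued fraction: [11; 1, 1, 2]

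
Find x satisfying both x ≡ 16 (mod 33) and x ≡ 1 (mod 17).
511

Using Chinese Remainder Theorem:
M = 33 × 17 = 561
M1 = 17, M2 = 33
y1 = 17^(-1) mod 33 = 2
y2 = 33^(-1) mod 17 = 16
x = (16×17×2 + 1×33×16) mod 561 = 511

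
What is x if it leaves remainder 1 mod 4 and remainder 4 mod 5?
9

Using Chinese Remainder Theorem:
M = 4 × 5 = 20
M1 = 5, M2 = 4
y1 = 5^(-1) mod 4 = 1
y2 = 4^(-1) mod 5 = 4
x = (1×5×1 + 4×4×4) mod 20 = 9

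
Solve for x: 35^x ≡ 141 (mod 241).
104

Baby-step giant-step with step n = ⌈√241⌉ = 16.
Baby steps 35^j mod 241 (j:value) for j=0..15: 0:1, 1:35, 2:20, 3:218, 4:159, 5:22, 6:47, 7:199, 8:217, 9:124, 10:2, 11:70, 12:40, 13:195, 14:77, 15:44.
Giant-step multiplier: 35^(-16) ≡ 35^(240-16) = 35^224 ≡ 100 (mod 241).
Giant steps γ_i = 141·100^i mod 241: γ_0=141, γ_1=122, γ_2=150, γ_3=58, γ_4=16, γ_5=154, γ_6=217 (in table at j=8).
x = i·n + j = 6·16 + 8 = 104.
Check: 35^104 ≡ 141 (mod 241).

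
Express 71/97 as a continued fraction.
[0; 1, 2, 1, 2, 1, 2, 2]

Euclidean algorithm steps:
71 = 0 × 97 + 71
97 = 1 × 71 + 26
71 = 2 × 26 + 19
26 = 1 × 19 + 7
19 = 2 × 7 + 5
7 = 1 × 5 + 2
5 = 2 × 2 + 1
2 = 2 × 1 + 0
Continued fraction: [0; 1, 2, 1, 2, 1, 2, 2]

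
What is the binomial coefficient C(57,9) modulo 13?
0

Using Lucas' theorem:
Write n=57 and k=9 in base 13:
n in base 13: [4, 5]
k in base 13: [0, 9]
C(57,9) mod 13 = ∏ C(n_i, k_i) mod 13
Digit binomials (mod 13): C(4,0) = 1; C(5,9) = 0 (k_i > n_i)
Product: 1 × 0 = 0 ≡ 0 (mod 13)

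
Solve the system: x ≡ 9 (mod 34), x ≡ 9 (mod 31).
9

Using Chinese Remainder Theorem:
M = 34 × 31 = 1054
M1 = 31, M2 = 34
y1 = 31^(-1) mod 34 = 11
y2 = 34^(-1) mod 31 = 21
x = (9×31×11 + 9×34×21) mod 1054 = 9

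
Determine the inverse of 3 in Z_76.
51

gcd(3, 76) = 1, so the inverse exists.
Extended Euclidean algorithm on (76, 3):
76 = 25 × 3 + 1  ⟹  1 = (1)·76 + (-25)·3
So (-25)·3 ≡ 1 (mod 76), i.e. 3^(-1) ≡ -25 ≡ 51 (mod 76).
Check: 3 × 51 = 153 ≡ 1 (mod 76)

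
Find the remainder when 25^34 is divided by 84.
25

Repeated squaring. Binary of 34 = 100010.
25^1 ≡ 25 (mod 84); 25^2 ≡ 37 (mod 84); 25^4 ≡ 25 (mod 84); 25^8 ≡ 37 (mod 84); 25^16 ≡ 25 (mod 84); 25^32 ≡ 37 (mod 84)
25^34 = 25^2 × 25^32 ≡ 25 (mod 84)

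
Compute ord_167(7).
83

167 is prime, so ord(7) divides φ(167) = 166.
Divisors of 166: 1, 2, 83, 166.
Repeated squaring: 7^1 ≡ 7, 7^2 ≡ 49, 7^4 ≡ 63, 7^8 ≡ 128, 7^16 ≡ 18, 7^32 ≡ 157, 7^64 ≡ 100, 7^128 ≡ 147 (mod 167).
Test 7^d mod 167 for each divisor d in increasing order:
7^1 ≡ 7
7^2 ≡ 49
7^83 = 7^64·7^16·7^2·7^1 ≡ 1  ← first divisor giving 1
The order is 83.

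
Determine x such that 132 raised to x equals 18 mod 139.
61

Baby-step giant-step with step n = ⌈√139⌉ = 12.
Baby steps 132^j mod 139 (j:value) for j=0..11: 0:1, 1:132, 2:49, 3:74, 4:38, 5:12, 6:55, 7:32, 8:54, 9:39, 10:5, 11:104.
Giant-step multiplier: 132^(-12) ≡ 132^(138-12) = 132^126 ≡ 80 (mod 139).
Giant steps γ_i = 18·80^i mod 139: γ_0=18, γ_1=50, γ_2=108, γ_3=22, γ_4=92, γ_5=132 (in table at j=1).
x = i·n + j = 5·12 + 1 = 61.
Check: 132^61 ≡ 18 (mod 139).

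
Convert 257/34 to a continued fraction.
[7; 1, 1, 3, 1, 3]

Euclidean algorithm steps:
257 = 7 × 34 + 19
34 = 1 × 19 + 15
19 = 1 × 15 + 4
15 = 3 × 4 + 3
4 = 1 × 3 + 1
3 = 3 × 1 + 0
Continued fraction: [7; 1, 1, 3, 1, 3]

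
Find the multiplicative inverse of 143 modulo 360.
287

gcd(143, 360) = 1, so the inverse exists.
Extended Euclidean algorithm on (360, 143):
360 = 2 × 143 + 74  ⟹  74 = (1)·360 + (-2)·143
143 = 1 × 74 + 69  ⟹  69 = (-1)·360 + (3)·143
74 = 1 × 69 + 5  ⟹  5 = (2)·360 + (-5)·143
69 = 13 × 5 + 4  ⟹  4 = (-27)·360 + (68)·143
5 = 1 × 4 + 1  ⟹  1 = (29)·360 + (-73)·143
So (-73)·143 ≡ 1 (mod 360), i.e. 143^(-1) ≡ -73 ≡ 287 (mod 360).
Check: 143 × 287 = 41041 ≡ 1 (mod 360)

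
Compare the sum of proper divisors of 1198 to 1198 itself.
deficient

Proper divisors of 1198: sum = 1 + 2 + 599 = 602
Since 602 < 1198, 1198 is deficient.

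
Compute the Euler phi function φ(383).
382

383 = 383
φ(n) = n × ∏(1 - 1/p) for each prime p dividing n
φ(383) = 383 × (1 - 1/383) = 382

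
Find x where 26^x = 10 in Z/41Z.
24

Baby-step giant-step with step n = ⌈√41⌉ = 7.
Baby steps 26^j mod 41 (j:value) for j=0..6: 0:1, 1:26, 2:20, 3:28, 4:31, 5:27, 6:5.
Giant-step multiplier: 26^(-7) ≡ 26^(40-7) = 26^33 ≡ 6 (mod 41).
Giant steps γ_i = 10·6^i mod 41: γ_0=10, γ_1=19, γ_2=32, γ_3=28 (in table at j=3).
x = i·n + j = 3·7 + 3 = 24.
Check: 26^24 ≡ 10 (mod 41).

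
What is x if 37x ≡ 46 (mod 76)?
x ≡ 30 (mod 76)

gcd(37, 76) = 1, which divides 46, so solutions exist.
Find 37^(-1) mod 76 by the extended Euclidean algorithm:
76 = 2 × 37 + 2  ⟹  2 = (1)·76 + (-2)·37
37 = 18 × 2 + 1  ⟹  1 = (-18)·76 + (37)·37
So (37)·37 ≡ 1 (mod 76), i.e. 37^(-1) ≡ 37 (mod 76).
x ≡ 37 × 46 = 1702 ≡ 30 (mod 76).
Check: 37 × 30 = 1110 ≡ 46 (mod 76).
Unique solution: x ≡ 30 (mod 76)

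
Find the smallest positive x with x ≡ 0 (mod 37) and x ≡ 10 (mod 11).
296

Using Chinese Remainder Theorem:
M = 37 × 11 = 407
M1 = 11, M2 = 37
y1 = 11^(-1) mod 37 = 27
y2 = 37^(-1) mod 11 = 3
x = (0×11×27 + 10×37×3) mod 407 = 296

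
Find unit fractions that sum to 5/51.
1/11 + 1/141 + 1/26367

Greedy algorithm:
5/51: ceiling(51/5) = 11, use 1/11
4/561: ceiling(561/4) = 141, use 1/141
1/26367: ceiling(26367/1) = 26367, use 1/26367
Result: 5/51 = 1/11 + 1/141 + 1/26367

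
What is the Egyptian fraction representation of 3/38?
1/13 + 1/494

Greedy algorithm:
3/38: ceiling(38/3) = 13, use 1/13
1/494: ceiling(494/1) = 494, use 1/494
Result: 3/38 = 1/13 + 1/494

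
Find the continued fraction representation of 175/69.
[2; 1, 1, 6, 2, 2]

Euclidean algorithm steps:
175 = 2 × 69 + 37
69 = 1 × 37 + 32
37 = 1 × 32 + 5
32 = 6 × 5 + 2
5 = 2 × 2 + 1
2 = 2 × 1 + 0
Continued fraction: [2; 1, 1, 6, 2, 2]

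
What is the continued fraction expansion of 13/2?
[6; 2]

Euclidean algorithm steps:
13 = 6 × 2 + 1
2 = 2 × 1 + 0
Continued fraction: [6; 2]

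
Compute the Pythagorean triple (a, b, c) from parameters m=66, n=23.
(3827, 3036, 4885)

Euclid's formula: a = m² - n², b = 2mn, c = m² + n²
m = 66, n = 23
a = 66² - 23² = 4356 - 529 = 3827
b = 2 × 66 × 23 = 3036
c = 66² + 23² = 4356 + 529 = 4885
Verification: 3827² + 3036² = 14645929 + 9217296 = 23863225 = 4885² ✓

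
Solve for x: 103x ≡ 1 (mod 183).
16

gcd(103, 183) = 1, so the inverse exists.
Extended Euclidean algorithm on (183, 103):
183 = 1 × 103 + 80  ⟹  80 = (1)·183 + (-1)·103
103 = 1 × 80 + 23  ⟹  23 = (-1)·183 + (2)·103
80 = 3 × 23 + 11  ⟹  11 = (4)·183 + (-7)·103
23 = 2 × 11 + 1  ⟹  1 = (-9)·183 + (16)·103
So (16)·103 ≡ 1 (mod 183), i.e. 103^(-1) ≡ 16 (mod 183).
Check: 103 × 16 = 1648 ≡ 1 (mod 183)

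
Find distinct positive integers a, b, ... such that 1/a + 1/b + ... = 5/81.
1/17 + 1/345 + 1/158355

Greedy algorithm:
5/81: ceiling(81/5) = 17, use 1/17
4/1377: ceiling(1377/4) = 345, use 1/345
1/158355: ceiling(158355/1) = 158355, use 1/158355
Result: 5/81 = 1/17 + 1/345 + 1/158355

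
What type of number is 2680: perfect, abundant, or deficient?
abundant

Proper divisors of 2680: sum = 1 + 2 + 4 + 5 + 8 + 10 + 20 + 40 + 67 + 134 + 268 + 335 + 536 + 670 + 1340 = 3440
Since 3440 > 2680, 2680 is abundant.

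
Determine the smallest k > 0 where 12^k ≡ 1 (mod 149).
148

149 is prime, so ord(12) divides φ(149) = 148.
Divisors of 148: 1, 2, 4, 37, 74, 148.
Repeated squaring: 12^1 ≡ 12, 12^2 ≡ 144, 12^4 ≡ 25, 12^8 ≡ 29, 12^16 ≡ 96, 12^32 ≡ 127, 12^64 ≡ 37, 12^128 ≡ 28 (mod 149).
Test 12^d mod 149 for each divisor d in increasing order:
12^1 ≡ 12
12^2 ≡ 144
12^4 ≡ 25
12^37 = 12^32·12^4·12^1 ≡ 105
12^74 = 12^64·12^8·12^2 ≡ 148
12^148 = 12^128·12^16·12^4 ≡ 1  ← first divisor giving 1
The order is 148.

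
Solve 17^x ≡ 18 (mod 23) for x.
8

Baby-step giant-step with step n = ⌈√23⌉ = 5.
Baby steps 17^j mod 23 (j:value) for j=0..4: 0:1, 1:17, 2:13, 3:14, 4:8.
Giant-step multiplier: 17^(-5) ≡ 17^(22-5) = 17^17 ≡ 11 (mod 23).
Giant steps γ_i = 18·11^i mod 23: γ_0=18, γ_1=14 (in table at j=3).
x = i·n + j = 1·5 + 3 = 8.
Check: 17^8 ≡ 18 (mod 23).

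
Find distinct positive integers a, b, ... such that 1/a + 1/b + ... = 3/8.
1/3 + 1/24

Greedy algorithm:
3/8: ceiling(8/3) = 3, use 1/3
1/24: ceiling(24/1) = 24, use 1/24
Result: 3/8 = 1/3 + 1/24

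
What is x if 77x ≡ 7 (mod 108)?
x ≡ 59 (mod 108)

gcd(77, 108) = 1, which divides 7, so solutions exist.
Find 77^(-1) mod 108 by the extended Euclidean algorithm:
108 = 1 × 77 + 31  ⟹  31 = (1)·108 + (-1)·77
77 = 2 × 31 + 15  ⟹  15 = (-2)·108 + (3)·77
31 = 2 × 15 + 1  ⟹  1 = (5)·108 + (-7)·77
So (-7)·77 ≡ 1 (mod 108), i.e. 77^(-1) ≡ -7 ≡ 101 (mod 108).
x ≡ 101 × 7 = 707 ≡ 59 (mod 108).
Check: 77 × 59 = 4543 ≡ 7 (mod 108).
Unique solution: x ≡ 59 (mod 108)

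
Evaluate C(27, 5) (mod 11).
1

Using Lucas' theorem:
Write n=27 and k=5 in base 11:
n in base 11: [2, 5]
k in base 11: [0, 5]
C(27,5) mod 11 = ∏ C(n_i, k_i) mod 11
Digit binomials (mod 11): C(2,0) = 1; C(5,5) = 1
Product: 1 × 1 = 1 ≡ 1 (mod 11)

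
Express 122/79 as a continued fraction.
[1; 1, 1, 5, 7]

Euclidean algorithm steps:
122 = 1 × 79 + 43
79 = 1 × 43 + 36
43 = 1 × 36 + 7
36 = 5 × 7 + 1
7 = 7 × 1 + 0
Continued fraction: [1; 1, 1, 5, 7]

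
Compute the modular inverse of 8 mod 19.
12

gcd(8, 19) = 1, so the inverse exists.
Extended Euclidean algorithm on (19, 8):
19 = 2 × 8 + 3  ⟹  3 = (1)·19 + (-2)·8
8 = 2 × 3 + 2  ⟹  2 = (-2)·19 + (5)·8
3 = 1 × 2 + 1  ⟹  1 = (3)·19 + (-7)·8
So (-7)·8 ≡ 1 (mod 19), i.e. 8^(-1) ≡ -7 ≡ 12 (mod 19).
Check: 8 × 12 = 96 ≡ 1 (mod 19)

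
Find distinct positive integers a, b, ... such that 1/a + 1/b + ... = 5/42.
1/9 + 1/126

Greedy algorithm:
5/42: ceiling(42/5) = 9, use 1/9
1/126: ceiling(126/1) = 126, use 1/126
Result: 5/42 = 1/9 + 1/126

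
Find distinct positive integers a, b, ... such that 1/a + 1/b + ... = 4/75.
1/19 + 1/1425

Greedy algorithm:
4/75: ceiling(75/4) = 19, use 1/19
1/1425: ceiling(1425/1) = 1425, use 1/1425
Result: 4/75 = 1/19 + 1/1425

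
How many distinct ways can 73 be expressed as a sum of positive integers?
6185689

p(n) counts ways to write n as a sum of positive integers (order ignored).
Euler's pentagonal recurrence: p(k) = p(k-1) + p(k-2) - p(k-5) - p(k-7) + p(k-12) + p(k-15) - ... (offsets j(3j∓1)/2, signs ++--, p(0)=1, p(<0)=0).
DP table for k = 0..72: p(0)=1, p(1)=1, p(2)=2, p(3)=3, p(4)=5, p(5)=7, p(6)=11, p(7)=15, p(8)=22, p(9)=30, p(10)=42, p(11)=56, p(12)=77, p(13)=101, p(14)=135, p(15)=176, p(16)=231, p(17)=297, p(18)=385, p(19)=490, p(20)=627, p(21)=792, p(22)=1002, p(23)=1255, p(24)=1575, p(25)=1958, p(26)=2436, p(27)=3010, p(28)=3718, p(29)=4565, p(30)=5604, p(31)=6842, p(32)=8349, p(33)=10143, p(34)=12310, p(35)=14883, p(36)=17977, p(37)=21637, p(38)=26015, p(39)=31185, p(40)=37338, p(41)=44583, p(42)=53174, p(43)=63261, p(44)=75175, p(45)=89134, p(46)=105558, p(47)=124754, p(48)=147273, p(49)=173525, p(50)=204226, p(51)=239943, p(52)=281589, p(53)=329931, p(54)=386155, p(55)=451276, p(56)=526823, p(57)=614154, p(58)=715220, p(59)=831820, p(60)=966467, p(61)=1121505, p(62)=1300156, p(63)=1505499, p(64)=1741630, p(65)=2012558, p(66)=2323520, p(67)=2679689, p(68)=3087735, p(69)=3554345, p(70)=4087968, p(71)=4697205, p(72)=5392783.
Final step: p(73) = p(72) + p(71) - p(68) - p(66) + p(61) + p(58) - p(51) - p(47) + p(38) + p(33) - p(22) - p(16) + p(3)
= 5392783 + 4697205 - 3087735 - 2323520 + 1121505 + 715220 - 239943 - 124754 + 26015 + 10143 - 1002 - 231 + 3
= 6185689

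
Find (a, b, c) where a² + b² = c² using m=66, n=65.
(131, 8580, 8581)

Euclid's formula: a = m² - n², b = 2mn, c = m² + n²
m = 66, n = 65
a = 66² - 65² = 4356 - 4225 = 131
b = 2 × 66 × 65 = 8580
c = 66² + 65² = 4356 + 4225 = 8581
Verification: 131² + 8580² = 17161 + 73616400 = 73633561 = 8581² ✓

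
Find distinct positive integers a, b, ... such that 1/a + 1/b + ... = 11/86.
1/8 + 1/344

Greedy algorithm:
11/86: ceiling(86/11) = 8, use 1/8
1/344: ceiling(344/1) = 344, use 1/344
Result: 11/86 = 1/8 + 1/344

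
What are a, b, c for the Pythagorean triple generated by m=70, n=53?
(2091, 7420, 7709)

Euclid's formula: a = m² - n², b = 2mn, c = m² + n²
m = 70, n = 53
a = 70² - 53² = 4900 - 2809 = 2091
b = 2 × 70 × 53 = 7420
c = 70² + 53² = 4900 + 2809 = 7709
Verification: 2091² + 7420² = 4372281 + 55056400 = 59428681 = 7709² ✓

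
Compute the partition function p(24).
1575

p(n) counts ways to write n as a sum of positive integers (order ignored).
Euler's pentagonal recurrence: p(k) = p(k-1) + p(k-2) - p(k-5) - p(k-7) + p(k-12) + p(k-15) - ... (offsets j(3j∓1)/2, signs ++--, p(0)=1, p(<0)=0).
DP table for k = 0..23: p(0)=1, p(1)=1, p(2)=2, p(3)=3, p(4)=5, p(5)=7, p(6)=11, p(7)=15, p(8)=22, p(9)=30, p(10)=42, p(11)=56, p(12)=77, p(13)=101, p(14)=135, p(15)=176, p(16)=231, p(17)=297, p(18)=385, p(19)=490, p(20)=627, p(21)=792, p(22)=1002, p(23)=1255.
Final step: p(24) = p(23) + p(22) - p(19) - p(17) + p(12) + p(9) - p(2)
= 1255 + 1002 - 490 - 297 + 77 + 30 - 2
= 1575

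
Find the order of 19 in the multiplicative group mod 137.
68

137 is prime, so ord(19) divides φ(137) = 136.
Divisors of 136: 1, 2, 4, 8, 17, 34, 68, 136.
Repeated squaring: 19^1 ≡ 19, 19^2 ≡ 87, 19^4 ≡ 34, 19^8 ≡ 60, 19^16 ≡ 38, 19^32 ≡ 74, 19^64 ≡ 133, 19^128 ≡ 16 (mod 137).
Test 19^d mod 137 for each divisor d in increasing order:
19^1 ≡ 19
19^2 ≡ 87
19^4 ≡ 34
19^8 ≡ 60
19^17 = 19^16·19^1 ≡ 37
19^34 = 19^32·19^2 ≡ 136
19^68 = 19^64·19^4 ≡ 1  ← first divisor giving 1
The order is 68.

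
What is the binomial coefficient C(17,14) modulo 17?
0

Using Lucas' theorem:
Write n=17 and k=14 in base 17:
n in base 17: [1, 0]
k in base 17: [0, 14]
C(17,14) mod 17 = ∏ C(n_i, k_i) mod 17
Digit binomials (mod 17): C(1,0) = 1; C(0,14) = 0 (k_i > n_i)
Product: 1 × 0 = 0 ≡ 0 (mod 17)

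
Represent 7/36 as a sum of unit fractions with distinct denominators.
1/6 + 1/36

Greedy algorithm:
7/36: ceiling(36/7) = 6, use 1/6
1/36: ceiling(36/1) = 36, use 1/36
Result: 7/36 = 1/6 + 1/36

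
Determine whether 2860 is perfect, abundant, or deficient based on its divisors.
abundant

Proper divisors of 2860: sum = 1 + 2 + 4 + 5 + 10 + 11 + 13 + 20 + ... + 286 + 572 + 715 + 1430 (23 divisors) = 4196
Since 4196 > 2860, 2860 is abundant.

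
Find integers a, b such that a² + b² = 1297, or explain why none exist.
1² + 36² (a=1, b=36)

Factorization: 1297 = 1297
By Fermat: n is sum of two squares iff every prime p ≡ 3 (mod 4) appears to even power.
All primes ≡ 3 (mod 4) appear to even power.
Search a = 0, 1, 2, … for 1297 - a² a perfect square: first hit at a = 1: 1297 - 1 = 1296 = 36².
1297 = 1² + 36² = 1 + 1296 ✓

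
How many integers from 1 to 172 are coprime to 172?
84

172 = 2^2 × 43
φ(n) = n × ∏(1 - 1/p) for each prime p dividing n
φ(172) = 172 × (1 - 1/2) × (1 - 1/43) = 84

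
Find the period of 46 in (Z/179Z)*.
89

179 is prime, so ord(46) divides φ(179) = 178.
Divisors of 178: 1, 2, 89, 178.
Repeated squaring: 46^1 ≡ 46, 46^2 ≡ 147, 46^4 ≡ 129, 46^8 ≡ 173, 46^16 ≡ 36, 46^32 ≡ 43, 46^64 ≡ 59, 46^128 ≡ 80 (mod 179).
Test 46^d mod 179 for each divisor d in increasing order:
46^1 ≡ 46
46^2 ≡ 147
46^89 = 46^64·46^16·46^8·46^1 ≡ 1  ← first divisor giving 1
The order is 89.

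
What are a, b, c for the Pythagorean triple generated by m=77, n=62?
(2085, 9548, 9773)

Euclid's formula: a = m² - n², b = 2mn, c = m² + n²
m = 77, n = 62
a = 77² - 62² = 5929 - 3844 = 2085
b = 2 × 77 × 62 = 9548
c = 77² + 62² = 5929 + 3844 = 9773
Verification: 2085² + 9548² = 4347225 + 91164304 = 95511529 = 9773² ✓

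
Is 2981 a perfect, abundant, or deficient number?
deficient

Proper divisors of 2981: sum = 1 + 11 + 271 = 283
Since 283 < 2981, 2981 is deficient.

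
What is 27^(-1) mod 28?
27

gcd(27, 28) = 1, so the inverse exists.
Extended Euclidean algorithm on (28, 27):
28 = 1 × 27 + 1  ⟹  1 = (1)·28 + (-1)·27
So (-1)·27 ≡ 1 (mod 28), i.e. 27^(-1) ≡ -1 ≡ 27 (mod 28).
Check: 27 × 27 = 729 ≡ 1 (mod 28)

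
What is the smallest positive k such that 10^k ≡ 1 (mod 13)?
6

13 is prime, so ord(10) divides φ(13) = 12.
Divisors of 12: 1, 2, 3, 4, 6, 12.
Repeated squaring: 10^1 ≡ 10, 10^2 ≡ 9, 10^4 ≡ 3, 10^8 ≡ 9 (mod 13).
Test 10^d mod 13 for each divisor d in increasing order:
10^1 ≡ 10
10^2 ≡ 9
10^3 = 10^2·10^1 ≡ 12
10^4 ≡ 3
10^6 = 10^4·10^2 ≡ 1  ← first divisor giving 1
The order is 6.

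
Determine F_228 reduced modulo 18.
0

Matrix identity: Q^n = [[F_(n+1), F_n], [F_n, F_(n-1)]] with Q = [[1,1],[1,0]].
n = 228 = 11100100₂. Square-and-multiply, entries mod 18:
Q^1 = [[1,1],[1,0]]
Q^3 = (Q^1)²·Q = [[3,2],[2,1]]
Q^7 = (Q^3)²·Q = [[3,13],[13,8]]
Q^14 = (Q^7)² = [[16,17],[17,17]]
Q^28 = (Q^14)² = [[5,3],[3,2]]
Q^57 = (Q^28)²·Q = [[1,16],[16,3]]
Q^114 = (Q^57)² = [[5,10],[10,13]]
Q^228 = (Q^114)² = [[17,0],[0,17]]
F_228 mod 18 = Q^228[0][1] = 0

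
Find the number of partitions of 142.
18440293320

p(n) counts ways to write n as a sum of positive integers (order ignored).
Euler's pentagonal recurrence: p(k) = p(k-1) + p(k-2) - p(k-5) - p(k-7) + p(k-12) + p(k-15) - ... (offsets j(3j∓1)/2, signs ++--, p(0)=1, p(<0)=0).
DP table for k = 0..141: p(0)=1, p(1)=1, p(2)=2, p(3)=3, p(4)=5, p(5)=7, p(6)=11, p(7)=15, p(8)=22, p(9)=30, p(10)=42, p(11)=56, p(12)=77, p(13)=101, p(14)=135, p(15)=176, p(16)=231, p(17)=297, p(18)=385, p(19)=490, p(20)=627, p(21)=792, p(22)=1002, p(23)=1255, p(24)=1575, p(25)=1958, p(26)=2436, p(27)=3010, p(28)=3718, p(29)=4565, p(30)=5604, p(31)=6842, p(32)=8349, p(33)=10143, p(34)=12310, p(35)=14883, p(36)=17977, p(37)=21637, p(38)=26015, p(39)=31185, p(40)=37338, p(41)=44583, p(42)=53174, p(43)=63261, p(44)=75175, p(45)=89134, p(46)=105558, p(47)=124754, p(48)=147273, p(49)=173525, p(50)=204226, p(51)=239943, p(52)=281589, p(53)=329931, p(54)=386155, p(55)=451276, p(56)=526823, p(57)=614154, p(58)=715220, p(59)=831820, p(60)=966467, p(61)=1121505, p(62)=1300156, p(63)=1505499, p(64)=1741630, p(65)=2012558, p(66)=2323520, p(67)=2679689, p(68)=3087735, p(69)=3554345, p(70)=4087968, p(71)=4697205, p(72)=5392783, p(73)=6185689, p(74)=7089500, p(75)=8118264, p(76)=9289091, p(77)=10619863, p(78)=12132164, p(79)=13848650, p(80)=15796476, p(81)=18004327, p(82)=20506255, p(83)=23338469, p(84)=26543660, p(85)=30167357, p(86)=34262962, p(87)=38887673, p(88)=44108109, p(89)=49995925, p(90)=56634173, p(91)=64112359, p(92)=72533807, p(93)=82010177, p(94)=92669720, p(95)=104651419, p(96)=118114304, p(97)=133230930, p(98)=150198136, p(99)=169229875, p(100)=190569292, p(101)=214481126, p(102)=241265379, p(103)=271248950, p(104)=304801365, p(105)=342325709, p(106)=384276336, p(107)=431149389, p(108)=483502844, p(109)=541946240, p(110)=607163746, p(111)=679903203, p(112)=761002156, p(113)=851376628, p(114)=952050665, p(115)=1064144451, p(116)=1188908248, p(117)=1327710076, p(118)=1482074143, p(119)=1653668665, p(120)=1844349560, p(121)=2056148051, p(122)=2291320912, p(123)=2552338241, p(124)=2841940500, p(125)=3163127352, p(126)=3519222692, p(127)=3913864295, p(128)=4351078600, p(129)=4835271870, p(130)=5371315400, p(131)=5964539504, p(132)=6620830889, p(133)=7346629512, p(134)=8149040695, p(135)=9035836076, p(136)=10015581680, p(137)=11097645016, p(138)=12292341831, p(139)=13610949895, p(140)=15065878135, p(141)=16670689208.
Final step: p(142) = p(141) + p(140) - p(137) - p(135) + p(130) + p(127) - p(120) - p(116) + p(107) + p(102) - p(91) - p(85) + p(72) + p(65) - p(50) - p(42) + p(25) + p(16)
= 16670689208 + 15065878135 - 11097645016 - 9035836076 + 5371315400 + 3913864295 - 1844349560 - 1188908248 + 431149389 + 241265379 - 64112359 - 30167357 + 5392783 + 2012558 - 204226 - 53174 + 1958 + 231
= 18440293320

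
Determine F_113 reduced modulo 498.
205

Matrix identity: Q^n = [[F_(n+1), F_n], [F_n, F_(n-1)]] with Q = [[1,1],[1,0]].
n = 113 = 1110001₂. Square-and-multiply, entries mod 498:
Q^1 = [[1,1],[1,0]]
Q^3 = (Q^1)²·Q = [[3,2],[2,1]]
Q^7 = (Q^3)²·Q = [[21,13],[13,8]]
Q^14 = (Q^7)² = [[112,377],[377,233]]
Q^28 = (Q^14)² = [[293,87],[87,206]]
Q^56 = (Q^28)² = [[292,87],[87,205]]
Q^113 = (Q^56)²·Q = [[118,205],[205,411]]
F_113 mod 498 = Q^113[0][1] = 205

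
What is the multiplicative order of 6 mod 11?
10

11 is prime, so ord(6) divides φ(11) = 10.
Divisors of 10: 1, 2, 5, 10.
Repeated squaring: 6^1 ≡ 6, 6^2 ≡ 3, 6^4 ≡ 9, 6^8 ≡ 4 (mod 11).
Test 6^d mod 11 for each divisor d in increasing order:
6^1 ≡ 6
6^2 ≡ 3
6^5 = 6^4·6^1 ≡ 10
6^10 = 6^8·6^2 ≡ 1  ← first divisor giving 1
The order is 10.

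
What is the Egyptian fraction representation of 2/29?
1/15 + 1/435

Greedy algorithm:
2/29: ceiling(29/2) = 15, use 1/15
1/435: ceiling(435/1) = 435, use 1/435
Result: 2/29 = 1/15 + 1/435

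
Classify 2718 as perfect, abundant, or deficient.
abundant

Proper divisors of 2718: sum = 1 + 2 + 3 + 6 + 9 + 18 + 151 + 302 + 453 + 906 + 1359 = 3210
Since 3210 > 2718, 2718 is abundant.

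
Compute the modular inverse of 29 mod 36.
5

gcd(29, 36) = 1, so the inverse exists.
Extended Euclidean algorithm on (36, 29):
36 = 1 × 29 + 7  ⟹  7 = (1)·36 + (-1)·29
29 = 4 × 7 + 1  ⟹  1 = (-4)·36 + (5)·29
So (5)·29 ≡ 1 (mod 36), i.e. 29^(-1) ≡ 5 (mod 36).
Check: 29 × 5 = 145 ≡ 1 (mod 36)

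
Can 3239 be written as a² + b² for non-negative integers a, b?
Not possible

Factorization: 3239 = 41 × 79
By Fermat: n is sum of two squares iff every prime p ≡ 3 (mod 4) appears to even power.
Prime(s) ≡ 3 (mod 4) with odd exponent: [(79, 1)]
Therefore 3239 cannot be expressed as a² + b².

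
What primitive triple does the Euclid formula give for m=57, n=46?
(1133, 5244, 5365)

Euclid's formula: a = m² - n², b = 2mn, c = m² + n²
m = 57, n = 46
a = 57² - 46² = 3249 - 2116 = 1133
b = 2 × 57 × 46 = 5244
c = 57² + 46² = 3249 + 2116 = 5365
Verification: 1133² + 5244² = 1283689 + 27499536 = 28783225 = 5365² ✓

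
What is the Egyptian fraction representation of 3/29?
1/10 + 1/290

Greedy algorithm:
3/29: ceiling(29/3) = 10, use 1/10
1/290: ceiling(290/1) = 290, use 1/290
Result: 3/29 = 1/10 + 1/290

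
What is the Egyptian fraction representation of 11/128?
1/12 + 1/384

Greedy algorithm:
11/128: ceiling(128/11) = 12, use 1/12
1/384: ceiling(384/1) = 384, use 1/384
Result: 11/128 = 1/12 + 1/384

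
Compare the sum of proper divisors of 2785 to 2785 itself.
deficient

Proper divisors of 2785: sum = 1 + 5 + 557 = 563
Since 563 < 2785, 2785 is deficient.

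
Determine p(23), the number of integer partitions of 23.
1255

p(n) counts ways to write n as a sum of positive integers (order ignored).
Euler's pentagonal recurrence: p(k) = p(k-1) + p(k-2) - p(k-5) - p(k-7) + p(k-12) + p(k-15) - ... (offsets j(3j∓1)/2, signs ++--, p(0)=1, p(<0)=0).
DP table for k = 0..22: p(0)=1, p(1)=1, p(2)=2, p(3)=3, p(4)=5, p(5)=7, p(6)=11, p(7)=15, p(8)=22, p(9)=30, p(10)=42, p(11)=56, p(12)=77, p(13)=101, p(14)=135, p(15)=176, p(16)=231, p(17)=297, p(18)=385, p(19)=490, p(20)=627, p(21)=792, p(22)=1002.
Final step: p(23) = p(22) + p(21) - p(18) - p(16) + p(11) + p(8) - p(1)
= 1002 + 792 - 385 - 231 + 56 + 22 - 1
= 1255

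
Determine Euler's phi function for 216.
72

216 = 2^3 × 3^3
φ(n) = n × ∏(1 - 1/p) for each prime p dividing n
φ(216) = 216 × (1 - 1/2) × (1 - 1/3) = 72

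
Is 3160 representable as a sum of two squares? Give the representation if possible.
Not possible

Factorization: 3160 = 2^3 × 5 × 79
By Fermat: n is sum of two squares iff every prime p ≡ 3 (mod 4) appears to even power.
Prime(s) ≡ 3 (mod 4) with odd exponent: [(79, 1)]
Therefore 3160 cannot be expressed as a² + b².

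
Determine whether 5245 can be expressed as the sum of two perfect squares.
22² + 69² (a=22, b=69)

Factorization: 5245 = 5 × 1049
By Fermat: n is sum of two squares iff every prime p ≡ 3 (mod 4) appears to even power.
All primes ≡ 3 (mod 4) appear to even power.
Search a = 0, 1, 2, … for 5245 - a² a perfect square: first hit at a = 22: 5245 - 484 = 4761 = 69².
5245 = 22² + 69² = 484 + 4761 ✓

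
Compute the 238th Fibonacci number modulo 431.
104

Matrix identity: Q^n = [[F_(n+1), F_n], [F_n, F_(n-1)]] with Q = [[1,1],[1,0]].
n = 238 = 11101110₂. Square-and-multiply, entries mod 431:
Q^1 = [[1,1],[1,0]]
Q^3 = (Q^1)²·Q = [[3,2],[2,1]]
Q^7 = (Q^3)²·Q = [[21,13],[13,8]]
Q^14 = (Q^7)² = [[179,377],[377,233]]
Q^29 = (Q^14)²·Q = [[210,46],[46,164]]
Q^59 = (Q^29)²·Q = [[63,99],[99,395]]
Q^119 = (Q^59)²·Q = [[65,409],[409,87]]
Q^238 = (Q^119)² = [[399,104],[104,295]]
F_238 mod 431 = Q^238[0][1] = 104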